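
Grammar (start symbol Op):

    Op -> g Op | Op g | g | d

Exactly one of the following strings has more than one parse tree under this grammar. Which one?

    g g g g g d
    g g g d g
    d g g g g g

g g g d g

g g g g g d: 1 tree
g g g d g: 4 trees
d g g g g g: 1 tree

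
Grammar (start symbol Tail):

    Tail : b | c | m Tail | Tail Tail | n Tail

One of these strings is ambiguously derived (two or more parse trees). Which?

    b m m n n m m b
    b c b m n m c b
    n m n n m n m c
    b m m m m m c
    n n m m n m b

b m m n n m m b: 1 tree
b c b m n m c b: 29 trees
n m n n m n m c: 1 tree
b m m m m m c: 1 tree
n n m m n m b: 1 tree

b c b m n m c b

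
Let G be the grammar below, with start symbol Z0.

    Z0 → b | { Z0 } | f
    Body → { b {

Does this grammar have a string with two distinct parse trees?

(Body is unreachable from Z0, so its rules don't affect L(Z0).) Each string is a nest of matched brackets around a single atom. An opening bracket forces the recursive rule; an atom forces the base rule.

Unambiguous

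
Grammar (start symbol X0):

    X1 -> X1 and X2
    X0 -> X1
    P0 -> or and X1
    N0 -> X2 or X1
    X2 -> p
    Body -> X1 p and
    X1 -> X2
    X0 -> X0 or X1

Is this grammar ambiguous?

(Body, P0, N0 are unreachable from X0, so their rules don't affect L(X0).) X0 → X0 or X1 | X1  ;  X1 → X1 and X2 | X2  — a left-associative chain with X2 at the bottom. Each string factors uniquely by precedence.

Unambiguous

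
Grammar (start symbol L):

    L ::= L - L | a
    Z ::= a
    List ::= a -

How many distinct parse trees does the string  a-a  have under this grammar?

1

Parse trees for a-a:
  [L [L a] - [L a]]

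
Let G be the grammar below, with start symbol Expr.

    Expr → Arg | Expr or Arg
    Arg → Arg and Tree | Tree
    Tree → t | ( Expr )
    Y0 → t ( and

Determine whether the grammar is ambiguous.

Unambiguous

(Y0 is unreachable from Expr, so its rules don't affect L(Expr).) The grammar is stratified — Expr handles 'or' (left-recursive), Arg handles 'and', Tree atoms. Each operator has a fixed associativity and precedence level, so every string has one parse.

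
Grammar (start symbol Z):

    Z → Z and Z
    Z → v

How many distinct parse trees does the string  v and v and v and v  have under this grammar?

5

Parse trees for v and v and v and v:
  [Z [Z v] and [Z [Z v] and [Z [Z v] and [Z v]]]]
  [Z [Z v] and [Z [Z [Z v] and [Z v]] and [Z v]]]
  [Z [Z [Z v] and [Z v]] and [Z [Z v] and [Z v]]]
  [Z [Z [Z v] and [Z [Z v] and [Z v]]] and [Z v]]
  [Z [Z [Z [Z v] and [Z v]] and [Z v]] and [Z v]]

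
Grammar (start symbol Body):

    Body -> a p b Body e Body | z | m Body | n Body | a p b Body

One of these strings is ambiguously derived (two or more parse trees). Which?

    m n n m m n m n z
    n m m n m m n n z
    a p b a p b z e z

a p b a p b z e z

m n n m m n m n z: 1 tree
n m m n m m n n z: 1 tree
a p b a p b z e z: 2 trees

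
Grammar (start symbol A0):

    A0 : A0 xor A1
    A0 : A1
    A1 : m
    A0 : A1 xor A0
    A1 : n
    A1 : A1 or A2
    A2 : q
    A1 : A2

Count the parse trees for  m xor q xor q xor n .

Parse trees for m xor q xor q xor n:
  [A0 [A0 [A0 [A0 [A1 m]] xor [A1 [A2 q]]] xor [A1 [A2 q]]] xor [A1 n]]
  [A0 [A0 [A0 [A1 m] xor [A0 [A1 [A2 q]]]] xor [A1 [A2 q]]] xor [A1 n]]
  [A0 [A0 [A1 m] xor [A0 [A0 [A1 [A2 q]]] xor [A1 [A2 q]]]] xor [A1 n]]
  [A0 [A0 [A1 m] xor [A0 [A1 [A2 q]] xor [A0 [A1 [A2 q]]]]] xor [A1 n]]
  [A0 [A1 m] xor [A0 [A0 [A0 [A1 [A2 q]]] xor [A1 [A2 q]]] xor [A1 n]]]
  [A0 [A1 m] xor [A0 [A0 [A1 [A2 q]] xor [A0 [A1 [A2 q]]]] xor [A1 n]]]
  [A0 [A1 m] xor [A0 [A1 [A2 q]] xor [A0 [A0 [A1 [A2 q]]] xor [A1 n]]]]
  [A0 [A1 m] xor [A0 [A1 [A2 q]] xor [A0 [A1 [A2 q]] xor [A0 [A1 n]]]]]

8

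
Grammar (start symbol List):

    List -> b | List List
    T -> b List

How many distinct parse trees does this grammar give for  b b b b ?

5

Parse trees for b b b b:
  [List [List b] [List [List b] [List [List b] [List b]]]]
  [List [List b] [List [List [List b] [List b]] [List b]]]
  [List [List [List b] [List b]] [List [List b] [List b]]]
  [List [List [List b] [List [List b] [List b]]] [List b]]
  [List [List [List [List b] [List b]] [List b]] [List b]]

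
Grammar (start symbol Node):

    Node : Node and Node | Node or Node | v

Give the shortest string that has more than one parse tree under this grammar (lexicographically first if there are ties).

v and v and v

length 1: no string has ≥2 trees
length 3: no string has ≥2 trees
length 5: v and v and v has 2 parse trees

Two derivations of v and v and v:
  Node ⇒ Node and Node ⇒ Node and Node and Node ⇒ v and Node and Node ⇒ v and v and Node ⇒ v and v and v
  Node ⇒ Node and Node ⇒ v and Node ⇒ v and Node and Node ⇒ v and v and Node ⇒ v and v and v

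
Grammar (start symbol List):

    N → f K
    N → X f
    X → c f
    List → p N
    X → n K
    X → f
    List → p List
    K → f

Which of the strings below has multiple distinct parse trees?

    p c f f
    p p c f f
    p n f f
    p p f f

p c f f: 1 tree
p p c f f: 1 tree
p n f f: 1 tree
p p f f: 2 trees

p p f f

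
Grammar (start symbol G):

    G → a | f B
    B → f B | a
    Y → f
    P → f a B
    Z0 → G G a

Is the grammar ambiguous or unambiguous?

Only G, B are reachable from G; ignoring the rest: Each reachable nonterminal has at most one production per leading terminal, and all productions are right-linear; the derivation is determined token-by-token.

Unambiguous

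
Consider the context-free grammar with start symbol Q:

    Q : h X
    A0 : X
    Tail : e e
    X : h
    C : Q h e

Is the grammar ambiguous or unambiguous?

Unambiguous

(C, Tail, A0 are unreachable from Q, so their rules don't affect L(Q).) Each reachable nonterminal has at most one production per leading terminal, and all productions are right-linear; the derivation is determined token-by-token.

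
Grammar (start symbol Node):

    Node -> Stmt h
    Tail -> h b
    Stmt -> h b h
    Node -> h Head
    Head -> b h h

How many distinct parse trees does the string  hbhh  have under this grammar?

Parse trees for hbhh:
  [Node [Stmt h b h] h]
  [Node h [Head b h h]]

2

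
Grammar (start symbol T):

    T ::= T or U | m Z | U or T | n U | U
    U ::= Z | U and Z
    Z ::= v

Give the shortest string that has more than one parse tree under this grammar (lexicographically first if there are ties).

v or v

length 1: no string has ≥2 trees
length 2: no string has ≥2 trees
length 3: v or v has 2 parse trees

Two derivations of v or v:
  T ⇒ T or U ⇒ U or U ⇒ Z or U ⇒ v or U ⇒ v or Z ⇒ v or v
  T ⇒ U or T ⇒ Z or T ⇒ v or T ⇒ v or U ⇒ v or Z ⇒ v or v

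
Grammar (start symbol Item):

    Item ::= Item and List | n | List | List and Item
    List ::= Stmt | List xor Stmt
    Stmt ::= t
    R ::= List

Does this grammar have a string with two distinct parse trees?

Witness: t and t

Derivation 1: Item ⇒ Item and List ⇒ List and List ⇒ Stmt and List ⇒ t and List ⇒ t and Stmt ⇒ t and t
Derivation 2: Item ⇒ List and Item ⇒ Stmt and Item ⇒ t and Item ⇒ t and List ⇒ t and Stmt ⇒ t and t

Two distinct leftmost derivations for the same string.

Ambiguous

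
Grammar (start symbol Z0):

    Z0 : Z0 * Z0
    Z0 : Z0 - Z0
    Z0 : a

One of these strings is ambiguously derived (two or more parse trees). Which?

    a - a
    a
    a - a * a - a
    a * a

a - a: 1 tree
a: 1 tree
a - a * a - a: 5 trees
a * a: 1 tree

a - a * a - a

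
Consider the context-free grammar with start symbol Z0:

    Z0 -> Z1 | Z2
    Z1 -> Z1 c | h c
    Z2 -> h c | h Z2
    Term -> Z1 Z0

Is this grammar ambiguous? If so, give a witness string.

Ambiguous

Witness: h c

Derivation 1: Z0 ⇒ Z1 ⇒ h c
Derivation 2: Z0 ⇒ Z2 ⇒ h c

Two distinct leftmost derivations for the same string.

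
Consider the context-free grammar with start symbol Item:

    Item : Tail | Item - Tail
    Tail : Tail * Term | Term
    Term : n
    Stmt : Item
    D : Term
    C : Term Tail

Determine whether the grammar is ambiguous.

Only Item, Tail, Term are reachable from Item; ignoring the rest: The grammar is stratified — Item handles '-' (left-recursive), Tail handles '*', Term atoms. Each operator has a fixed associativity and precedence level, so every string has one parse.

Unambiguous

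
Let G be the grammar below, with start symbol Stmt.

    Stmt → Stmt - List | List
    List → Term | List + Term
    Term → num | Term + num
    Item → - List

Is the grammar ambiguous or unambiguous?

Ambiguous

Witness: num + num

Derivation 1: Stmt ⇒ List ⇒ Term ⇒ Term + num ⇒ num + num
Derivation 2: Stmt ⇒ List ⇒ List + Term ⇒ Term + Term ⇒ num + Term ⇒ num + num

Two distinct leftmost derivations for the same string.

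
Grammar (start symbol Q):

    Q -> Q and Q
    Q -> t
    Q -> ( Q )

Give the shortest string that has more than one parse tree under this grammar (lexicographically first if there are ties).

length 1: no string has ≥2 trees
length 3: no string has ≥2 trees
length 5: t and t and t has 2 parse trees

Two derivations of t and t and t:
  Q ⇒ Q and Q ⇒ Q and Q and Q ⇒ t and Q and Q ⇒ t and t and Q ⇒ t and t and t
  Q ⇒ Q and Q ⇒ t and Q ⇒ t and Q and Q ⇒ t and t and Q ⇒ t and t and t

t and t and t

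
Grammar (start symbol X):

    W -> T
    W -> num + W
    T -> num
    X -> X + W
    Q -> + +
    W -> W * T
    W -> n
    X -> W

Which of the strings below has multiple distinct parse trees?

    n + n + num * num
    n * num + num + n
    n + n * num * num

n + n + num * num: 1 tree
n * num + num + n: 2 trees
n + n * num * num: 1 tree

n * num + num + n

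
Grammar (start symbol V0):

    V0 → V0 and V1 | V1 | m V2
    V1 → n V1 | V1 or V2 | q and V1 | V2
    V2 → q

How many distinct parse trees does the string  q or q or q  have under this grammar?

1

Parse trees for q or q or q:
  [V0 [V1 [V1 [V1 [V2 q]] or [V2 q]] or [V2 q]]]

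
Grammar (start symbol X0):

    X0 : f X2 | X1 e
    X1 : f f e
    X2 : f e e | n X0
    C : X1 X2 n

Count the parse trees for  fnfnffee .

Parse trees for fnfnffee:
  [X0 f [X2 n [X0 f [X2 n [X0 f [X2 f e e]]]]]]
  [X0 f [X2 n [X0 f [X2 n [X0 [X1 f f e] e]]]]]

2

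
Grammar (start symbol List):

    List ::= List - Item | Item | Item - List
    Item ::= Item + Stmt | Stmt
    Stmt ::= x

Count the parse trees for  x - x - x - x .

8

Parse trees for x - x - x - x:
  [List [List [List [List [Item [Stmt x]]] - [Item [Stmt x]]] - [Item [Stmt x]]] - [Item [Stmt x]]]
  [List [List [List [Item [Stmt x]] - [List [Item [Stmt x]]]] - [Item [Stmt x]]] - [Item [Stmt x]]]
  [List [List [Item [Stmt x]] - [List [List [Item [Stmt x]]] - [Item [Stmt x]]]] - [Item [Stmt x]]]
  [List [List [Item [Stmt x]] - [List [Item [Stmt x]] - [List [Item [Stmt x]]]]] - [Item [Stmt x]]]
  [List [Item [Stmt x]] - [List [List [List [Item [Stmt x]]] - [Item [Stmt x]]] - [Item [Stmt x]]]]
  [List [Item [Stmt x]] - [List [List [Item [Stmt x]] - [List [Item [Stmt x]]]] - [Item [Stmt x]]]]
  [List [Item [Stmt x]] - [List [Item [Stmt x]] - [List [List [Item [Stmt x]]] - [Item [Stmt x]]]]]
  [List [Item [Stmt x]] - [List [Item [Stmt x]] - [List [Item [Stmt x]] - [List [Item [Stmt x]]]]]]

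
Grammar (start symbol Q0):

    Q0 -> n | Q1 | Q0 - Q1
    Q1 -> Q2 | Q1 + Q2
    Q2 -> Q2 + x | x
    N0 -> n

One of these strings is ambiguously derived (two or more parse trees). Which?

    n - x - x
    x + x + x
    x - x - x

x + x + x

n - x - x: 1 tree
x + x + x: 4 trees
x - x - x: 1 tree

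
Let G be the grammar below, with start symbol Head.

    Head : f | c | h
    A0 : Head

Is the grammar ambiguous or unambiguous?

Only Head is reachable from Head; ignoring the rest: Each reachable nonterminal has at most one production per leading terminal, and all productions are right-linear; the derivation is determined token-by-token.

Unambiguous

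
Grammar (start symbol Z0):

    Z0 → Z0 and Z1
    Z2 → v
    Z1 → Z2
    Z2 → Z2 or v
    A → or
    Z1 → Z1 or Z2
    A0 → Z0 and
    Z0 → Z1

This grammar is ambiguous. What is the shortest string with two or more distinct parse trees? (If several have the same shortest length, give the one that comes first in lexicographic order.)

length 1: no string has ≥2 trees
length 3: v or v has 2 parse trees

Two derivations of v or v:
  Z0 ⇒ Z1 ⇒ Z2 ⇒ Z2 or v ⇒ v or v
  Z0 ⇒ Z1 ⇒ Z1 or Z2 ⇒ Z2 or Z2 ⇒ v or Z2 ⇒ v or v

v or v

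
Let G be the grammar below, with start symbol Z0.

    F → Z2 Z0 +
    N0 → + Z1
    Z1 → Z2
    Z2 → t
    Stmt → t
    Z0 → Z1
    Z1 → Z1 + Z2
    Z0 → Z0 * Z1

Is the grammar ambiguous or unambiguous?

(Stmt, N0, F are unreachable from Z0, so their rules don't affect L(Z0).) Z0 → Z0 * Z1 | Z1  ;  Z1 → Z1 + Z2 | Z2  — a left-associative chain with Z2 at the bottom. Each string factors uniquely by precedence.

Unambiguous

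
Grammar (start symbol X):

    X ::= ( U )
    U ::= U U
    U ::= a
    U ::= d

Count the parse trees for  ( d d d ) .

Parse trees for ( d d d ):
  [X ( [U [U d] [U [U d] [U d]]] )]
  [X ( [U [U [U d] [U d]] [U d]] )]

2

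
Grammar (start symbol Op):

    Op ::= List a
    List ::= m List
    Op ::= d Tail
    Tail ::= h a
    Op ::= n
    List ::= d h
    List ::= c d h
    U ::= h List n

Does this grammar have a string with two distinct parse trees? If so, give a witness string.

Witness: d h a

Derivation 1: Op ⇒ List a ⇒ d h a
Derivation 2: Op ⇒ d Tail ⇒ d h a

Two distinct leftmost derivations for the same string.

Ambiguous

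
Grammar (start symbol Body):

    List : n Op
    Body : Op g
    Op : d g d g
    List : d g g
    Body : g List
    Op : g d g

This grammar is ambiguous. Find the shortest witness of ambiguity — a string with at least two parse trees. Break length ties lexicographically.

g d g g

length 4: g d g g has 2 parse trees

Two derivations of g d g g:
  Body ⇒ Op g ⇒ g d g g
  Body ⇒ g List ⇒ g d g g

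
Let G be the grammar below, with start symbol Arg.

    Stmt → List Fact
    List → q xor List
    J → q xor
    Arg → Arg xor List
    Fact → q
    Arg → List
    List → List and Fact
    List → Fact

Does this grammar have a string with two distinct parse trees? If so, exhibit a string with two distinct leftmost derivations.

Witness: q xor q

Derivation 1: Arg ⇒ Arg xor List ⇒ List xor List ⇒ Fact xor List ⇒ q xor List ⇒ q xor Fact ⇒ q xor q
Derivation 2: Arg ⇒ List ⇒ q xor List ⇒ q xor Fact ⇒ q xor q

Two distinct leftmost derivations for the same string.

Ambiguous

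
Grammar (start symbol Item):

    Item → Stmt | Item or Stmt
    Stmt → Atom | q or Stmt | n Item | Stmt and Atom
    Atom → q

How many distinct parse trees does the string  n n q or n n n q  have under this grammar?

4

Parse trees for n n q or n n n q:
  [Item [Stmt n [Item [Stmt n [Item [Stmt q or [Stmt n [Item [Stmt n [Item [Stmt n [Item [Stmt [Atom q]]]]]]]]]]]]]]
  [Item [Stmt n [Item [Stmt n [Item [Item [Stmt [Atom q]]] or [Stmt n [Item [Stmt n [Item [Stmt n [Item [Stmt [Atom q]]]]]]]]]]]]]
  [Item [Stmt n [Item [Item [Stmt n [Item [Stmt [Atom q]]]]] or [Stmt n [Item [Stmt n [Item [Stmt n [Item [Stmt [Atom q]]]]]]]]]]]
  [Item [Item [Stmt n [Item [Stmt n [Item [Stmt [Atom q]]]]]]] or [Stmt n [Item [Stmt n [Item [Stmt n [Item [Stmt [Atom q]]]]]]]]]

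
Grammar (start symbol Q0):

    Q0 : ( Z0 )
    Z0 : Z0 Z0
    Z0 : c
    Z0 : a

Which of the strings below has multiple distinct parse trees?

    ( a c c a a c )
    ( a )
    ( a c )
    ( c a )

( a c c a a c )

( a c c a a c ): 42 trees
( a ): 1 tree
( a c ): 1 tree
( c a ): 1 tree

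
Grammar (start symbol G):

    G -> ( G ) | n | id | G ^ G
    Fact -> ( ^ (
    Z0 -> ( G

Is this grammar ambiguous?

Ambiguous

Witness: id ^ id ^ id

Derivation 1: G ⇒ G ^ G ⇒ id ^ G ⇒ id ^ G ^ G ⇒ id ^ id ^ G ⇒ id ^ id ^ id
Derivation 2: G ⇒ G ^ G ⇒ G ^ G ^ G ⇒ id ^ G ^ G ⇒ id ^ id ^ G ⇒ id ^ id ^ id

Two distinct leftmost derivations for the same string.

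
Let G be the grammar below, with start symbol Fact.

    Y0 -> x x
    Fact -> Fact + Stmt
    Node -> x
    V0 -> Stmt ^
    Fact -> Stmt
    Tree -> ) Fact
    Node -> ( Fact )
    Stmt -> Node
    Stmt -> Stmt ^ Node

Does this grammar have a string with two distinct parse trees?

Only Fact, Stmt, Node are reachable from Fact; ignoring the rest: This is a standard precedence ladder (Fact over Stmt over Node), with each level left-recursive on its own operator ('+' at Fact, '^' at Stmt). That structure is LR(1), hence unambiguous.

Unambiguous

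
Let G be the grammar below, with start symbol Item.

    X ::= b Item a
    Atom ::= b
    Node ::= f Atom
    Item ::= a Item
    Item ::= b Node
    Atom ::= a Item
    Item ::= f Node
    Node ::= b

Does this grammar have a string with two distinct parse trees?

(X is unreachable from Item, so its rules don't affect L(Item).) Restricted to the reachable nonterminals, every rule has the form A → t or A → t B, and no two rules for the same A share a first terminal. The grammar encodes a DFA — one run per string.

Unambiguous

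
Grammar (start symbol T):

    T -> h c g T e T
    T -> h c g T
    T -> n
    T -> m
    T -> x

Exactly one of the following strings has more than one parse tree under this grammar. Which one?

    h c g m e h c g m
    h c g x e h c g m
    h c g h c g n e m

h c g m e h c g m: 1 tree
h c g x e h c g m: 1 tree
h c g h c g n e m: 2 trees

h c g h c g n e m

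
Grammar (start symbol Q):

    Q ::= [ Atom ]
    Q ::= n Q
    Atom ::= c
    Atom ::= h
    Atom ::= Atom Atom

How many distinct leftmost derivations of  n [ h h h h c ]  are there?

Parse trees for n [ h h h h c ] (showing first 6 of 14):
  [Q n [Q [ [Atom [Atom h] [Atom [Atom h] [Atom [Atom h] [Atom [Atom h] [Atom c]]]]] ]]]
  [Q n [Q [ [Atom [Atom h] [Atom [Atom h] [Atom [Atom [Atom h] [Atom h]] [Atom c]]]] ]]]
  [Q n [Q [ [Atom [Atom h] [Atom [Atom [Atom h] [Atom h]] [Atom [Atom h] [Atom c]]]] ]]]
  [Q n [Q [ [Atom [Atom h] [Atom [Atom [Atom h] [Atom [Atom h] [Atom h]]] [Atom c]]] ]]]
  [Q n [Q [ [Atom [Atom h] [Atom [Atom [Atom [Atom h] [Atom h]] [Atom h]] [Atom c]]] ]]]
  [Q n [Q [ [Atom [Atom [Atom h] [Atom h]] [Atom [Atom h] [Atom [Atom h] [Atom c]]]] ]]]

14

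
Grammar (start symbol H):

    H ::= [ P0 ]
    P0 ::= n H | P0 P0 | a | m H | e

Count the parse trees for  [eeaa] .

Parse trees for [eeaa]:
  [H [ [P0 [P0 e] [P0 [P0 e] [P0 [P0 a] [P0 a]]]] ]]
  [H [ [P0 [P0 e] [P0 [P0 [P0 e] [P0 a]] [P0 a]]] ]]
  [H [ [P0 [P0 [P0 e] [P0 e]] [P0 [P0 a] [P0 a]]] ]]
  [H [ [P0 [P0 [P0 e] [P0 [P0 e] [P0 a]]] [P0 a]] ]]
  [H [ [P0 [P0 [P0 [P0 e] [P0 e]] [P0 a]] [P0 a]] ]]

5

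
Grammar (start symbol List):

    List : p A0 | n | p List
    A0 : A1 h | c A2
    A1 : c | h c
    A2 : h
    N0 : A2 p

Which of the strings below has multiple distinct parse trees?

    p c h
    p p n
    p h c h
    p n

p c h: 2 trees
p p n: 1 tree
p h c h: 1 tree
p n: 1 tree

p c h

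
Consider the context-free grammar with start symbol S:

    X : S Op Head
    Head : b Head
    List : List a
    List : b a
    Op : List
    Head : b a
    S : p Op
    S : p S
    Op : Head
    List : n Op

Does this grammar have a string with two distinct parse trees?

Ambiguous

Witness: p b a

Derivation 1: S ⇒ p Op ⇒ p List ⇒ p b a
Derivation 2: S ⇒ p Op ⇒ p Head ⇒ p b a

Two distinct leftmost derivations for the same string.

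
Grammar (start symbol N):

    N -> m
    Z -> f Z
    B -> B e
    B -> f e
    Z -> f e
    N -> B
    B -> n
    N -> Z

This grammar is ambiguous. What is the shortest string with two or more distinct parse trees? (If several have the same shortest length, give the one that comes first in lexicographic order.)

length 1: no string has ≥2 trees
length 2: f e has 2 parse trees

Two derivations of f e:
  N ⇒ B ⇒ f e
  N ⇒ Z ⇒ f e

f e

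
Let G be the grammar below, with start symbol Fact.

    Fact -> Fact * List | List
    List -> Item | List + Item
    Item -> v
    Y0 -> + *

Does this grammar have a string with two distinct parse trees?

Unambiguous

Only Fact, List, Item are reachable from Fact; ignoring the rest: The grammar is stratified — Fact handles '*' (left-recursive), List handles '+', Item atoms. Each operator has a fixed associativity and precedence level, so every string has one parse.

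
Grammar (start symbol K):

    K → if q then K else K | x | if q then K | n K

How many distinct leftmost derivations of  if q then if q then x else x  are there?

Parse trees for if q then if q then x else x:
  [K if q then [K if q then [K x]] else [K x]]
  [K if q then [K if q then [K x] else [K x]]]

2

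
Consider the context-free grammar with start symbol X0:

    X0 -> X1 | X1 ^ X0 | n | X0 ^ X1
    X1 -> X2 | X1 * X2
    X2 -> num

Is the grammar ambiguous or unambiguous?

Witness: num ^ num

Derivation 1: X0 ⇒ X1 ^ X0 ⇒ X2 ^ X0 ⇒ num ^ X0 ⇒ num ^ X1 ⇒ num ^ X2 ⇒ num ^ num
Derivation 2: X0 ⇒ X0 ^ X1 ⇒ X1 ^ X1 ⇒ X2 ^ X1 ⇒ num ^ X1 ⇒ num ^ X2 ⇒ num ^ num

Two distinct leftmost derivations for the same string.

Ambiguous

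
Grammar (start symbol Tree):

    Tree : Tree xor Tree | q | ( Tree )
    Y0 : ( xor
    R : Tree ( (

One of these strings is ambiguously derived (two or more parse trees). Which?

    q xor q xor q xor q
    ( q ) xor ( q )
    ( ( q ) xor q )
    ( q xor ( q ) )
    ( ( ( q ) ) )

q xor q xor q xor q

q xor q xor q xor q: 5 trees
( q ) xor ( q ): 1 tree
( ( q ) xor q ): 1 tree
( q xor ( q ) ): 1 tree
( ( ( q ) ) ): 1 tree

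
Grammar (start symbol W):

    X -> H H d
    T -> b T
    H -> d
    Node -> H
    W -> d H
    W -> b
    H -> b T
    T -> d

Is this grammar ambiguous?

Unambiguous

Only W, H, T are reachable from W; ignoring the rest: The reachable rules are right-linear with at most one rule per (nonterminal, next-terminal) pair. Each input token forces the next rule, so parsing is deterministic.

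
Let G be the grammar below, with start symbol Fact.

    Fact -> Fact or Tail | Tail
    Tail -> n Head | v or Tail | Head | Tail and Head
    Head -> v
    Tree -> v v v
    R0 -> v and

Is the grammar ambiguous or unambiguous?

Witness: v or v

Derivation 1: Fact ⇒ Fact or Tail ⇒ Tail or Tail ⇒ Head or Tail ⇒ v or Tail ⇒ v or Head ⇒ v or v
Derivation 2: Fact ⇒ Tail ⇒ v or Tail ⇒ v or Head ⇒ v or v

Two distinct leftmost derivations for the same string.

Ambiguous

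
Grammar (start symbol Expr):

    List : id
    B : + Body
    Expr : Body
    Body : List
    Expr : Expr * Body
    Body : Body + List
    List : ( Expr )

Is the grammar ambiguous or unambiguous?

Unambiguous

(B is unreachable from Expr, so its rules don't affect L(Expr).) This is a standard precedence ladder (Expr over Body over List), with each level left-recursive on its own operator ('*' at Expr, '+' at Body). That structure is LR(1), hence unambiguous.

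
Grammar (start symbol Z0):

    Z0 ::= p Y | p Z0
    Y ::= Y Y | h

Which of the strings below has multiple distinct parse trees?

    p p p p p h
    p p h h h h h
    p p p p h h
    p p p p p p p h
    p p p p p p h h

p p p p p h: 1 tree
p p h h h h h: 14 trees
p p p p h h: 1 tree
p p p p p p p h: 1 tree
p p p p p p h h: 1 tree

p p h h h h h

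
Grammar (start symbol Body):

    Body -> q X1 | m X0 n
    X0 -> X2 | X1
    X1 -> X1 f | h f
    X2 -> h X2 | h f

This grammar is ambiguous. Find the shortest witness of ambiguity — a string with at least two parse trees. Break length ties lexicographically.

length 3: no string has ≥2 trees
length 4: m h f n has 2 parse trees

Two derivations of m h f n:
  Body ⇒ m X0 n ⇒ m X2 n ⇒ m h f n
  Body ⇒ m X0 n ⇒ m X1 n ⇒ m h f n

m h f n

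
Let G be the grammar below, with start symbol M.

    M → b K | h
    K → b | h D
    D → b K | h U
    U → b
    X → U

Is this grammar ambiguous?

Only M, K, D, U are reachable from M; ignoring the rest: Restricted to the reachable nonterminals, every rule has the form A → t or A → t B, and no two rules for the same A share a first terminal. The grammar encodes a DFA — one run per string.

Unambiguous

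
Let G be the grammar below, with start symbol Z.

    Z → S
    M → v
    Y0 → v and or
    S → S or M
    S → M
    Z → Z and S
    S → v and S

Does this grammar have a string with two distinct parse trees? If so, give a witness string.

Ambiguous

Witness: v and v

Derivation 1: Z ⇒ S ⇒ v and S ⇒ v and M ⇒ v and v
Derivation 2: Z ⇒ Z and S ⇒ S and S ⇒ M and S ⇒ v and S ⇒ v and M ⇒ v and v

Two distinct leftmost derivations for the same string.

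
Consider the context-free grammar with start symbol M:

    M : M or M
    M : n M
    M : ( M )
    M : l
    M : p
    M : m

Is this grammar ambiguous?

Ambiguous

Witness: n l or l

Derivation 1: M ⇒ M or M ⇒ n M or M ⇒ n l or M ⇒ n l or l
Derivation 2: M ⇒ n M ⇒ n M or M ⇒ n l or M ⇒ n l or l

Two distinct leftmost derivations for the same string.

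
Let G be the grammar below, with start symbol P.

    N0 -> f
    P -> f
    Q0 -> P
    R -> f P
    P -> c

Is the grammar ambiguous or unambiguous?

Unambiguous

Only P is reachable from P; ignoring the rest: Each reachable nonterminal has at most one production per leading terminal, and all productions are right-linear; the derivation is determined token-by-token.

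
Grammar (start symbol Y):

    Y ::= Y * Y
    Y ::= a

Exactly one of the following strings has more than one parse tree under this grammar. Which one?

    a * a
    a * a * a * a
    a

a * a * a * a

a * a: 1 tree
a * a * a * a: 5 trees
a: 1 tree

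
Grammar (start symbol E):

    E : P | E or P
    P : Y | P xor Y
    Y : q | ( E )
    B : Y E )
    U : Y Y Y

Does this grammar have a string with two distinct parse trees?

(B, U are unreachable from E, so their rules don't affect L(E).) This is a standard precedence ladder (E over P over Y), with each level left-recursive on its own operator ('or' at E, 'xor' at P). That structure is LR(1), hence unambiguous.

Unambiguous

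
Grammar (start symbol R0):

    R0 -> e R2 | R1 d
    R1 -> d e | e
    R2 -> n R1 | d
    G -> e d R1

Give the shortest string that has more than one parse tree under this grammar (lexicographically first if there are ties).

e d

length 2: e d has 2 parse trees

Two derivations of e d:
  R0 ⇒ e R2 ⇒ e d
  R0 ⇒ R1 d ⇒ e d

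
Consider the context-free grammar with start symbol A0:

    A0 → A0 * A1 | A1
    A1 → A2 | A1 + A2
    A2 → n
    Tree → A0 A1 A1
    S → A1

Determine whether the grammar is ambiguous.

Unambiguous

Only A0, A1, A2 are reachable from A0; ignoring the rest: The grammar is stratified — A0 handles '*' (left-recursive), A1 handles '+', A2 atoms. Each operator has a fixed associativity and precedence level, so every string has one parse.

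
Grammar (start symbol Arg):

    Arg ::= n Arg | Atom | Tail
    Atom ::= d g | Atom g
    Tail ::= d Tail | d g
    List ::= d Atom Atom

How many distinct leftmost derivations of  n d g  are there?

2

Parse trees for n d g:
  [Arg n [Arg [Atom d g]]]
  [Arg n [Arg [Tail d g]]]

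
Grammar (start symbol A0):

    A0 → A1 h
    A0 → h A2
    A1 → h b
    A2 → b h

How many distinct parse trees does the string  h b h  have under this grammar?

Parse trees for h b h:
  [A0 [A1 h b] h]
  [A0 h [A2 b h]]

2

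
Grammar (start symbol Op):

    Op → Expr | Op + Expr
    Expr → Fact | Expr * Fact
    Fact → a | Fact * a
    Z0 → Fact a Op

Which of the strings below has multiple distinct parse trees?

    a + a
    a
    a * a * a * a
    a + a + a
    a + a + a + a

a + a: 1 tree
a: 1 tree
a * a * a * a: 8 trees
a + a + a: 1 tree
a + a + a + a: 1 tree

a * a * a * a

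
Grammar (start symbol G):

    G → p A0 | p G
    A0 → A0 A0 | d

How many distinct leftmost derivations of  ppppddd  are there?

2

Parse trees for ppppddd:
  [G p [G p [G p [G p [A0 [A0 d] [A0 [A0 d] [A0 d]]]]]]]
  [G p [G p [G p [G p [A0 [A0 [A0 d] [A0 d]] [A0 d]]]]]]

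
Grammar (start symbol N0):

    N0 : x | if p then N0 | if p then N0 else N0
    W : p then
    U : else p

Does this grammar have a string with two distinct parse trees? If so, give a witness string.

Ambiguous

Witness: if p then if p then x else x

Derivation 1: N0 ⇒ if p then N0 ⇒ if p then if p then N0 else N0 ⇒ if p then if p then x else N0 ⇒ if p then if p then x else x
Derivation 2: N0 ⇒ if p then N0 else N0 ⇒ if p then if p then N0 else N0 ⇒ if p then if p then x else N0 ⇒ if p then if p then x else x

Two distinct leftmost derivations for the same string.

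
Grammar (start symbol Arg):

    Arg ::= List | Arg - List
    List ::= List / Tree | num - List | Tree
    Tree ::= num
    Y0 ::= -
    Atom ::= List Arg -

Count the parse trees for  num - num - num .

Parse trees for num - num - num:
  [Arg [List num - [List num - [List [Tree num]]]]]
  [Arg [Arg [List [Tree num]]] - [List num - [List [Tree num]]]]
  [Arg [Arg [List num - [List [Tree num]]]] - [List [Tree num]]]
  [Arg [Arg [Arg [List [Tree num]]] - [List [Tree num]]] - [List [Tree num]]]

4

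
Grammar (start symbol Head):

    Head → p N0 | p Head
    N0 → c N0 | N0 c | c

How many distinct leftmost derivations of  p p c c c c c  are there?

Parse trees for p p c c c c c (showing first 6 of 16):
  [Head p [Head p [N0 c [N0 c [N0 c [N0 c [N0 c]]]]]]]
  [Head p [Head p [N0 c [N0 c [N0 c [N0 [N0 c] c]]]]]]
  [Head p [Head p [N0 c [N0 c [N0 [N0 c [N0 c]] c]]]]]
  [Head p [Head p [N0 c [N0 c [N0 [N0 [N0 c] c] c]]]]]
  [Head p [Head p [N0 c [N0 [N0 c [N0 c [N0 c]]] c]]]]
  [Head p [Head p [N0 c [N0 [N0 c [N0 [N0 c] c]] c]]]]

16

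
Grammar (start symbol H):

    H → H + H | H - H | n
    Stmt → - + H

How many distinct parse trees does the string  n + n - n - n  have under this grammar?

Parse trees for n + n - n - n:
  [H [H n] + [H [H n] - [H [H n] - [H n]]]]
  [H [H n] + [H [H [H n] - [H n]] - [H n]]]
  [H [H [H n] + [H n]] - [H [H n] - [H n]]]
  [H [H [H n] + [H [H n] - [H n]]] - [H n]]
  [H [H [H [H n] + [H n]] - [H n]] - [H n]]

5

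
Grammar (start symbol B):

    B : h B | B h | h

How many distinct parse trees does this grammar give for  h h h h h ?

16

Parse trees for h h h h h (showing first 6 of 16):
  [B h [B h [B h [B h [B h]]]]]
  [B h [B h [B h [B [B h] h]]]]
  [B h [B h [B [B h [B h]] h]]]
  [B h [B h [B [B [B h] h] h]]]
  [B h [B [B h [B h [B h]]] h]]
  [B h [B [B h [B [B h] h]] h]]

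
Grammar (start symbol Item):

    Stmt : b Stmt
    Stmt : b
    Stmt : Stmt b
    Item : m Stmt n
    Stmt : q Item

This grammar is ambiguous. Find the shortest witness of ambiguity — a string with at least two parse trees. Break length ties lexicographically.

m b b n

length 3: no string has ≥2 trees
length 4: m b b n has 2 parse trees

Two derivations of m b b n:
  Item ⇒ m Stmt n ⇒ m b Stmt n ⇒ m b b n
  Item ⇒ m Stmt n ⇒ m Stmt b n ⇒ m b b n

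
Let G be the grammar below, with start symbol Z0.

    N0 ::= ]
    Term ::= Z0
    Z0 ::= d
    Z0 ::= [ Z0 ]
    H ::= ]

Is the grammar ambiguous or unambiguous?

Unambiguous

(N0, Term, H are unreachable from Z0, so their rules don't affect L(Z0).) Each string is a nest of matched brackets around a single atom. An opening bracket forces the recursive rule; an atom forces the base rule.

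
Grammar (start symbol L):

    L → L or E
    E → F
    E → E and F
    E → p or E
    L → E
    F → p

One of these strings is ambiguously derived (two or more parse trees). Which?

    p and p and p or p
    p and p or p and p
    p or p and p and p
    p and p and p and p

p and p and p or p: 1 tree
p and p or p and p: 1 tree
p or p and p and p: 4 trees
p and p and p and p: 1 tree

p or p and p and p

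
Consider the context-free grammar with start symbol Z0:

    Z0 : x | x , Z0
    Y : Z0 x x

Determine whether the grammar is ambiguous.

Unambiguous

(Y is unreachable from Z0, so its rules don't affect L(Z0).) Right-recursive list with a separator: after each atom, whether the separator follows determines the rule. One parse per string.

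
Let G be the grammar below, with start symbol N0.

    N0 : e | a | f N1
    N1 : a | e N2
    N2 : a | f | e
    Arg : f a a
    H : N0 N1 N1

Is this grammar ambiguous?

Unambiguous

Only N0, N1, N2 are reachable from N0; ignoring the rest: The reachable rules are right-linear with at most one rule per (nonterminal, next-terminal) pair. Each input token forces the next rule, so parsing is deterministic.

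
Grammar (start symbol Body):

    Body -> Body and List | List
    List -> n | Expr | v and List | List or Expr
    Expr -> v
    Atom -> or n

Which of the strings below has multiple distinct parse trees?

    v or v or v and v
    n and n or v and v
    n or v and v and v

v or v or v and v: 1 tree
n and n or v and v: 1 tree
n or v and v and v: 2 trees

n or v and v and v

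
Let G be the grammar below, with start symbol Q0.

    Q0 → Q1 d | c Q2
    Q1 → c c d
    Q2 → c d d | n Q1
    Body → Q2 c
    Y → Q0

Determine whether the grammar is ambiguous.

Ambiguous

Witness: c c d d

Derivation 1: Q0 ⇒ Q1 d ⇒ c c d d
Derivation 2: Q0 ⇒ c Q2 ⇒ c c d d

Two distinct leftmost derivations for the same string.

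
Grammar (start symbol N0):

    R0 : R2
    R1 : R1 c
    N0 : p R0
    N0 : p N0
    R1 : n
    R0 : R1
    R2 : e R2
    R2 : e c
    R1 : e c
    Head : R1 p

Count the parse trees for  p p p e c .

2

Parse trees for p p p e c:
  [N0 p [N0 p [N0 p [R0 [R2 e c]]]]]
  [N0 p [N0 p [N0 p [R0 [R1 e c]]]]]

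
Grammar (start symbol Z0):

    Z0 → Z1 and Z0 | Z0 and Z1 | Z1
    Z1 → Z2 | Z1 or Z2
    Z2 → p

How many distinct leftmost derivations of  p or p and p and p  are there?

4

Parse trees for p or p and p and p:
  [Z0 [Z1 [Z1 [Z2 p]] or [Z2 p]] and [Z0 [Z1 [Z2 p]] and [Z0 [Z1 [Z2 p]]]]]
  [Z0 [Z1 [Z1 [Z2 p]] or [Z2 p]] and [Z0 [Z0 [Z1 [Z2 p]]] and [Z1 [Z2 p]]]]
  [Z0 [Z0 [Z1 [Z1 [Z2 p]] or [Z2 p]] and [Z0 [Z1 [Z2 p]]]] and [Z1 [Z2 p]]]
  [Z0 [Z0 [Z0 [Z1 [Z1 [Z2 p]] or [Z2 p]]] and [Z1 [Z2 p]]] and [Z1 [Z2 p]]]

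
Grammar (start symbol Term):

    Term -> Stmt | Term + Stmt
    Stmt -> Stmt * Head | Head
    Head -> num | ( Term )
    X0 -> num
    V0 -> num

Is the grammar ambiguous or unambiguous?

Only Term, Stmt, Head are reachable from Term; ignoring the rest: This is a standard precedence ladder (Term over Stmt over Head), with each level left-recursive on its own operator ('+' at Term, '*' at Stmt). That structure is LR(1), hence unambiguous.

Unambiguous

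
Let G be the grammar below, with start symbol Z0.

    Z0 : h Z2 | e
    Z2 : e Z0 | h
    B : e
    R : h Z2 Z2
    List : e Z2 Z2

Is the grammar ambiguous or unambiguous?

Only Z0, Z2 are reachable from Z0; ignoring the rest: Restricted to the reachable nonterminals, every rule has the form A → t or A → t B, and no two rules for the same A share a first terminal. The grammar encodes a DFA — one run per string.

Unambiguous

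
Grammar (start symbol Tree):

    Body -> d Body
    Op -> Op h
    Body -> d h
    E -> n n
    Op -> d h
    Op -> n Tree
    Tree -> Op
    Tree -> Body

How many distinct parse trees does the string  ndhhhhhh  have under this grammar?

Parse trees for ndhhhhhh:
  [Tree [Op [Op [Op [Op [Op [Op n [Tree [Op d h]]] h] h] h] h] h]]
  [Tree [Op [Op [Op [Op [Op [Op n [Tree [Body d h]]] h] h] h] h] h]]
  [Tree [Op [Op [Op [Op [Op n [Tree [Op [Op d h] h]]] h] h] h] h]]
  [Tree [Op [Op [Op [Op n [Tree [Op [Op [Op d h] h] h]]] h] h] h]]
  [Tree [Op [Op [Op n [Tree [Op [Op [Op [Op d h] h] h] h]]] h] h]]
  [Tree [Op [Op n [Tree [Op [Op [Op [Op [Op d h] h] h] h] h]]] h]]
  [Tree [Op n [Tree [Op [Op [Op [Op [Op [Op d h] h] h] h] h] h]]]]

7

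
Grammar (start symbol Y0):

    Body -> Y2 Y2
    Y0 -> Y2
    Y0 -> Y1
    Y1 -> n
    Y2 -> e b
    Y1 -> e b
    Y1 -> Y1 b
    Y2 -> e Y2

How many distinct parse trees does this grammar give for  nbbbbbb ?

1

Parse trees for nbbbbbb:
  [Y0 [Y1 [Y1 [Y1 [Y1 [Y1 [Y1 [Y1 n] b] b] b] b] b] b]]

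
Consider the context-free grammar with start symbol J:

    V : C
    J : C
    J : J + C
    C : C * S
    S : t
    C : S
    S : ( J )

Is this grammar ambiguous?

Only J, C, S are reachable from J; ignoring the rest: This is a standard precedence ladder (J over C over S), with each level left-recursive on its own operator ('+' at J, '*' at C). That structure is LR(1), hence unambiguous.

Unambiguous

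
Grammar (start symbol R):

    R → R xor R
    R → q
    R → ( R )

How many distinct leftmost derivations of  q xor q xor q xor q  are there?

Parse trees for q xor q xor q xor q:
  [R [R q] xor [R [R q] xor [R [R q] xor [R q]]]]
  [R [R q] xor [R [R [R q] xor [R q]] xor [R q]]]
  [R [R [R q] xor [R q]] xor [R [R q] xor [R q]]]
  [R [R [R q] xor [R [R q] xor [R q]]] xor [R q]]
  [R [R [R [R q] xor [R q]] xor [R q]] xor [R q]]

5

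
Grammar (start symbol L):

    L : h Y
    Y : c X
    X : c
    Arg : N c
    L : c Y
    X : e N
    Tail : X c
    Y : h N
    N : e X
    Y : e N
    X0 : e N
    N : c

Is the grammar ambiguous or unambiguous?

Unambiguous

Only L, Y, N, X are reachable from L; ignoring the rest: The reachable rules are right-linear with at most one rule per (nonterminal, next-terminal) pair. Each input token forces the next rule, so parsing is deterministic.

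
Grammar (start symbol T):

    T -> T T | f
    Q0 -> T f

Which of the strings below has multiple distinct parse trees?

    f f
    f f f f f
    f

f f f f f

f f: 1 tree
f f f f f: 14 trees
f: 1 tree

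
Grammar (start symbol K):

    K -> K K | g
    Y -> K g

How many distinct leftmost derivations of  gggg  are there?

5

Parse trees for gggg:
  [K [K g] [K [K g] [K [K g] [K g]]]]
  [K [K g] [K [K [K g] [K g]] [K g]]]
  [K [K [K g] [K g]] [K [K g] [K g]]]
  [K [K [K g] [K [K g] [K g]]] [K g]]
  [K [K [K [K g] [K g]] [K g]] [K g]]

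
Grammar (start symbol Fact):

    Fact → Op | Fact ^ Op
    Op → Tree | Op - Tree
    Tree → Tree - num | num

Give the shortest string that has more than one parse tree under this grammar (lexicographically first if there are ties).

num - num

length 1: no string has ≥2 trees
length 3: num - num has 2 parse trees

Two derivations of num - num:
  Fact ⇒ Op ⇒ Tree ⇒ Tree - num ⇒ num - num
  Fact ⇒ Op ⇒ Op - Tree ⇒ Tree - Tree ⇒ num - Tree ⇒ num - num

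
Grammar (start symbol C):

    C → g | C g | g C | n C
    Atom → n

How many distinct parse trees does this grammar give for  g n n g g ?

Parse trees for g n n g g:
  [C [C g [C n [C n [C g]]]] g]
  [C g [C [C n [C n [C g]]] g]]
  [C g [C n [C [C n [C g]] g]]]
  [C g [C n [C n [C [C g] g]]]]
  [C g [C n [C n [C g [C g]]]]]

5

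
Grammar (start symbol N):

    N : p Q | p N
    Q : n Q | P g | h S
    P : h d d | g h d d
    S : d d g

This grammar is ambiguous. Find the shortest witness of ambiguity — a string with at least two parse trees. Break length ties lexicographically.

p h d d g

length 5: p h d d g has 2 parse trees

Two derivations of p h d d g:
  N ⇒ p Q ⇒ p P g ⇒ p h d d g
  N ⇒ p Q ⇒ p h S ⇒ p h d d g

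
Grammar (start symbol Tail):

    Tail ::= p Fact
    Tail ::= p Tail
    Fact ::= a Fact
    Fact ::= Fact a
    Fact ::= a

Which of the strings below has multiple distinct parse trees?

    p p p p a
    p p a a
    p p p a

p p p p a: 1 tree
p p a a: 2 trees
p p p a: 1 tree

p p a a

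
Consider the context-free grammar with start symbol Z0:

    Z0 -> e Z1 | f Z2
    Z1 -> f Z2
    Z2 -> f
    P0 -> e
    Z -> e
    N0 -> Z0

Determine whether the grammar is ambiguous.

Unambiguous

Only Z0, Z1, Z2 are reachable from Z0; ignoring the rest: Restricted to the reachable nonterminals, every rule has the form A → t or A → t B, and no two rules for the same A share a first terminal. The grammar encodes a DFA — one run per string.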